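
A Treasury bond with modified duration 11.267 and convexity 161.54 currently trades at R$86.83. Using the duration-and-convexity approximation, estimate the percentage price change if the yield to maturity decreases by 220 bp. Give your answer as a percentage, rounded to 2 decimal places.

Duration effect: -D_mod·Δy = -11.267 × (-0.022) = +0.247874
Convexity effect: ½·C·(Δy)² = 0.5 × 161.54 × (-0.022)² = +0.03909268
ΔP/P ≈ +0.247874 + 0.03909268 = +0.28696668
= +28.696668%.

+28.70%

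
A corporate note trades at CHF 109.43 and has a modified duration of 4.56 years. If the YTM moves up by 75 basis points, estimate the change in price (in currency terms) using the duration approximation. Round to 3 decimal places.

Duration approximation: ΔP/P ≈ -D_mod · Δy = -4.56 × (+0.0075) = -0.034200.
ΔP ≈ 109.43 × (-0.034200) = -3.742506.

-CHF 3.743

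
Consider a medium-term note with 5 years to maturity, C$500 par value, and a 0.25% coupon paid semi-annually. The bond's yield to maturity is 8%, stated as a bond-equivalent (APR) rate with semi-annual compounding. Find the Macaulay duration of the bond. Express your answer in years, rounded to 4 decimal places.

4.9643 years

Periodic yield y = 0.04. Discount each cash flow and weight by its period:
  t   CF        PV=CF/(1+0.04)^t    t·PV
  1        0.625         0.6010         0.6010
  2        0.625         0.5778         1.1557
  3        0.625         0.5556         1.6669
  4        0.625         0.5343         2.1370
  5        0.625         0.5137         2.5685
  6        0.625         0.4939         2.9637
  7        0.625         0.4749         3.3246
  8        0.625         0.4567         3.6535
  9        0.625         0.4391         3.9521
  10     500.625       338.2043     3,382.0431
  Σ                    342.8514     3,404.0660
Price P = Σ PV = 342.8514.
Macaulay duration = Σ(t·PV) / P = 3,404.0660 / 342.8514 = 9.92869 half-year periods.
In years: 9.92869 / 2 = 4.96435 years.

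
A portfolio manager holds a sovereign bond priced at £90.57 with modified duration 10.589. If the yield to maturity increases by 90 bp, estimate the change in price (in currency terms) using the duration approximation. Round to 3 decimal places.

Duration approximation: ΔP/P ≈ -D_mod · Δy = -10.589 × (+0.009) = -0.095301.
ΔP ≈ 90.57 × (-0.095301) = -8.63141157.

-£8.631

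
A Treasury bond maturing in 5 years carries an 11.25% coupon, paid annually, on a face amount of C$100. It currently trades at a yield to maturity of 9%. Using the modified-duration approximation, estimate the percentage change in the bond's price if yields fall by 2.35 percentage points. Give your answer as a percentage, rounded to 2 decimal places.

Periodic yield y = 0.09. Modified duration first:
  t   CF        PV=CF/(1+0.09)^t    t·PV
  1        11.25        10.3211        10.3211
  2        11.25         9.4689        18.9378
  3        11.25         8.6871        26.0612
  4        11.25         7.9698        31.8791
  5       111.25        72.3049       361.5243
  Σ                    108.7517       448.7236
P = 108.7517; D_Mac = 4.12613 yrs; D_mod = 4.12613/(1+0.09) = 3.78544 yrs.
ΔP/P ≈ -D_mod · Δy = -3.78544 × (-0.0235) = +0.088958 = +8.8958%.

+8.90%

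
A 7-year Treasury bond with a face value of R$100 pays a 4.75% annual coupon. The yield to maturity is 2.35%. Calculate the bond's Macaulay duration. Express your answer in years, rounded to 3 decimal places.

6.187 years

Periodic yield y = 0.0235. Discount each cash flow and weight by its year:
  t   CF        PV=CF/(1+0.0235)^t    t·PV
  1         4.75         4.6409         4.6409
  2         4.75         4.5344         9.0688
  3         4.75         4.4303        13.2908
  4         4.75         4.3285        17.3142
  5         4.75         4.2292        21.1458
  6         4.75         4.1321        24.7924
  7       104.75        89.0306       623.2139
  Σ                    115.3259       713.4668
Price P = Σ PV = 115.3259.
Macaulay duration = Σ(t·PV) / P = 713.4668 / 115.3259 = 6.18653 years.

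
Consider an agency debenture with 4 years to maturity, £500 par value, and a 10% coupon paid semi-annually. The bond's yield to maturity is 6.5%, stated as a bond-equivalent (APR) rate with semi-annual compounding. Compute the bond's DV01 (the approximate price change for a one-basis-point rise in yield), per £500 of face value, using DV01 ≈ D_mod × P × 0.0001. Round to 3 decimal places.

£0.186

Periodic yield y = 0.0325.
  t   CF        PV=CF/(1+0.0325)^t    t·PV
  1        25.00        24.2131        24.2131
  2        25.00        23.4509        46.9018
  3        25.00        22.7128        68.1383
  4        25.00        21.9978        87.9913
  5        25.00        21.3054       106.5270
  6        25.00        20.6348       123.8086
  7        25.00        19.9853       139.8968
  8       525.00       406.4797     3,251.8373
  Σ                    560.7797     3,849.3142
P = 560.7797; D_Mac = 6.86422 half-year periods = 3.43211 yrs; D_mod = 3.32408 yrs.
DV01 ≈ 3.32408 × 560.7797 × 0.0001 = 0.186407.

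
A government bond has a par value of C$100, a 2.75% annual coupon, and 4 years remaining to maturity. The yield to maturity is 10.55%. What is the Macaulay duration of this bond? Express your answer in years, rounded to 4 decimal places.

3.8148 years

Periodic yield y = 0.1055. Discount each cash flow and weight by its year:
  t   CF        PV=CF/(1+0.1055)^t    t·PV
  1         2.75         2.4876         2.4876
  2         2.75         2.2502         4.5003
  3         2.75         2.0354         6.1063
  4       102.75        68.7934       275.1736
  Σ                     75.5666       288.2678
Price P = Σ PV = 75.5666.
Macaulay duration = Σ(t·PV) / P = 288.2678 / 75.5666 = 3.81475 years.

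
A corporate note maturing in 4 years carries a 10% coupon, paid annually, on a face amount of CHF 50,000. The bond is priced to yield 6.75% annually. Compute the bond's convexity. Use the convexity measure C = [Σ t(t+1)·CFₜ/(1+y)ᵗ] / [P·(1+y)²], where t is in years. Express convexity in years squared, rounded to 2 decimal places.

14.73

With y = 0.0675:
  t   CF        PV=CF/(1+0.0675)^t    t·PV        t(t+1)·PV
  1     5,000.00     4,683.8407     4,683.8407       9,367.6815
  2     5,000.00     4,387.6728     8,775.3457      26,326.0370
  3     5,000.00     4,110.2322    12,330.6965      49,322.7859
  4    55,000.00    42,353.6804   169,414.7214     847,073.6072
  Σ                 55,535.4261   195,204.6043     932,090.1116
P = 55,535.4261.
Convexity = Σ t(t+1)·PV / [P·(1+y)²] = 932,090.1116 / (55,535.4261 × 1.139556) = 14.72828.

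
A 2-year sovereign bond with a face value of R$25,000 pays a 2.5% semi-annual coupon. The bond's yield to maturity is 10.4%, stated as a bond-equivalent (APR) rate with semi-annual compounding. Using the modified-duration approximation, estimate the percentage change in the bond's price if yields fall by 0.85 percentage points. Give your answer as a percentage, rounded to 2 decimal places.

+1.58%

Periodic yield y = 0.052. Modified duration first:
  t   CF        PV=CF/(1+0.052)^t    t·PV
  1       312.50       297.0532       297.0532
  2       312.50       282.3700       564.7400
  3       312.50       268.4125       805.2376
  4    25,312.50    20,666.7450    82,666.9801
  Σ                 21,514.5808    84,334.0109
P = 21,514.5808; D_Mac = 3.91985 half-year periods = 1.95993 yrs; D_mod = 1.95993/(1+0.052) = 1.86305 yrs.
ΔP/P ≈ -D_mod · Δy = -1.86305 × (-0.0085) = +0.015836 = +1.5836%.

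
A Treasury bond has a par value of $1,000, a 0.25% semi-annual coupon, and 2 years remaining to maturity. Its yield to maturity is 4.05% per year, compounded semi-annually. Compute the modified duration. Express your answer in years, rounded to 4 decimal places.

1.9565 years

Periodic yield y = 0.02025. First find Macaulay duration:
  t   CF        PV=CF/(1+0.02025)^t    t·PV
  1         1.25         1.2252         1.2252
  2         1.25         1.2009         2.4017
  3         1.25         1.1770         3.5311
  4     1,001.25       924.0939     3,696.3757
  Σ                    927.6970     3,703.5337
P = 927.6970; Macaulay duration = 3,703.5337 / 927.6970 = 3.99218 half-year periods = 1.99609 years.
Modified duration = D_Mac / (1 + y) = 1.99609 / 1.02025 = 1.95647 years.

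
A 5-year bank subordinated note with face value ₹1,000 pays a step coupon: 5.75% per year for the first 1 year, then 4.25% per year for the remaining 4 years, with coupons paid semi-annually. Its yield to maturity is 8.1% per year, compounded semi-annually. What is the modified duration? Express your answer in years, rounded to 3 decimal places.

4.273 years

Periodic yield y = 0.0405. First find Macaulay duration:
  t   CF        PV=CF/(1+0.0405)^t    t·PV
  1        28.75        27.6309        27.6309
  2        28.75        26.5555        53.1109
  3        21.25        18.8640        56.5919
  4        21.25        18.1297        72.5188
  5        21.25        17.4240        87.1201
  6        21.25        16.7458       100.4749
  7        21.25        16.0940       112.6581
  8        21.25        15.4676       123.7406
  9        21.25        14.8655       133.7897
  10    1,021.25       686.6117     6,866.1174
  Σ                    858.3887     7,633.7533
P = 858.3887; Macaulay duration = 7,633.7533 / 858.3887 = 8.89312 half-year periods = 4.44656 years.
Modified duration = D_Mac / (1 + y) = 4.44656 / 1.0405 = 4.27348 years.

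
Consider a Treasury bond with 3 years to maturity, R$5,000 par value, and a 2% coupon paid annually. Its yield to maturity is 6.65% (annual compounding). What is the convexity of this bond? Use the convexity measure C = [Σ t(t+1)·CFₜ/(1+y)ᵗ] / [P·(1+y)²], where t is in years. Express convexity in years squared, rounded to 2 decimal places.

10.26

With y = 0.0665:
  t   CF        PV=CF/(1+0.0665)^t    t·PV        t(t+1)·PV
  1       100.00        93.7647        93.7647         187.5293
  2       100.00        87.9181       175.8362         527.5086
  3     5,100.00     4,204.2409    12,612.7228      50,450.8913
  Σ                  4,385.9237    12,882.3237      51,165.9291
P = 4,385.9237.
Convexity = Σ t(t+1)·PV / [P·(1+y)²] = 51,165.9291 / (4,385.9237 × 1.137422) = 10.25647.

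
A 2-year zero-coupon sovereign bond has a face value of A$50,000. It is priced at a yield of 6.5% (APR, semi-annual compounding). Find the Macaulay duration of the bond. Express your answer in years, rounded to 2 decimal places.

A zero-coupon bond has a single cash flow at maturity, so its Macaulay duration equals its maturity: 2 years.
(Equivalently: 4 semi-annual periods ÷ 2 = 2 years.)

2.00 years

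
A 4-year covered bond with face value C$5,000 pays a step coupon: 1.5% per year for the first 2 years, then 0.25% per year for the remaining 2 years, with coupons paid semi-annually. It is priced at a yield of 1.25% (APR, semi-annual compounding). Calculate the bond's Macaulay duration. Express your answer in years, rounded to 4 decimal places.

Periodic yield y = 0.00625. Discount each cash flow and weight by its period:
  t   CF        PV=CF/(1+0.00625)^t    t·PV
  1        37.50        37.2671        37.2671
  2        37.50        37.0356        74.0712
  3        37.50        36.8056       110.4167
  4        37.50        36.5770       146.3079
  5         6.25         6.0583        30.2915
  6         6.25         6.0207        36.1240
  7         6.25         5.9833        41.8829
  8     5,006.25     4,762.8334    38,102.6668
  Σ                  4,928.5808    38,579.0281
Price P = Σ PV = 4,928.5808.
Macaulay duration = Σ(t·PV) / P = 38,579.0281 / 4,928.5808 = 7.82761 half-year periods.
In years: 7.82761 / 2 = 3.91381 years.

3.9138 years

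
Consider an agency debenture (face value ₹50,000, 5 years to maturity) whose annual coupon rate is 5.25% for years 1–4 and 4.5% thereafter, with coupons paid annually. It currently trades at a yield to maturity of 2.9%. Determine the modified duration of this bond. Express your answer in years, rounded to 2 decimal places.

4.42 years

Periodic yield y = 0.029. First find Macaulay duration:
  t   CF        PV=CF/(1+0.029)^t    t·PV
  1     2,625.00     2,551.0204     2,551.0204
  2     2,625.00     2,479.1258     4,958.2515
  3     2,625.00     2,409.2573     7,227.7719
  4     2,625.00     2,341.3579     9,365.4317
  5    52,250.00    45,290.7405   226,453.7023
  Σ                 55,071.5018   250,556.1778
P = 55,071.5018; Macaulay duration = 250,556.1778 / 55,071.5018 = 4.54965 years.
Modified duration = D_Mac / (1 + y) = 4.54965 / 1.029 = 4.42143 years.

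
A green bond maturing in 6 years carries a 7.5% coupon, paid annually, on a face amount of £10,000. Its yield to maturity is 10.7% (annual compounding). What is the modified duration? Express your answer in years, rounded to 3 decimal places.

4.484 years

Periodic yield y = 0.107. First find Macaulay duration:
  t   CF        PV=CF/(1+0.107)^t    t·PV
  1       750.00       677.5068       677.5068
  2       750.00       612.0206     1,224.0411
  3       750.00       552.8641     1,658.5923
  4       750.00       499.4256     1,997.7023
  5       750.00       451.1523     2,255.7614
  6    10,750.00     5,841.4779    35,048.8675
  Σ                  8,634.4472    42,862.4715
P = 8,634.4472; Macaulay duration = 42,862.4715 / 8,634.4472 = 4.96412 years.
Modified duration = D_Mac / (1 + y) = 4.96412 / 1.107 = 4.48430 years.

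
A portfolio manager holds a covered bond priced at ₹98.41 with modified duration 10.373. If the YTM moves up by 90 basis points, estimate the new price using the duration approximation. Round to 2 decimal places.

₹89.22

Duration approximation: ΔP/P ≈ -D_mod · Δy = -10.373 × (+0.009) = -0.093357.
New price ≈ 98.41 × (1 - 0.093357) = 89.22273763.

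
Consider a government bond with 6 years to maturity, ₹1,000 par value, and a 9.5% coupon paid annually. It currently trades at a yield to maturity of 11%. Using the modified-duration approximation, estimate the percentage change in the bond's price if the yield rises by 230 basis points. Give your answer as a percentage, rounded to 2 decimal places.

Periodic yield y = 0.11. Modified duration first:
  t   CF        PV=CF/(1+0.11)^t    t·PV
  1        95.00        85.5856        85.5856
  2        95.00        77.1041       154.2083
  3        95.00        69.4632       208.3895
  4        95.00        62.5794       250.3178
  5        95.00        56.3779       281.8894
  6     1,095.00       585.4317     3,512.5903
  Σ                    936.5419     4,492.9808
P = 936.5419; D_Mac = 4.79742 yrs; D_mod = 4.79742/(1+0.11) = 4.32200 yrs.
ΔP/P ≈ -D_mod · Δy = -4.32200 × (+0.023) = -0.099406 = -9.9406%.

-9.94%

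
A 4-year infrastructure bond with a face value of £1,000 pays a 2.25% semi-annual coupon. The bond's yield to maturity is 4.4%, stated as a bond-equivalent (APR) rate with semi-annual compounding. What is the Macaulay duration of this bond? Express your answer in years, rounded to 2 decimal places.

3.84 years

Periodic yield y = 0.022. Discount each cash flow and weight by its period:
  t   CF        PV=CF/(1+0.022)^t    t·PV
  1        11.25        11.0078        11.0078
  2        11.25        10.7709        21.5417
  3        11.25        10.5390        31.6170
  4        11.25        10.3121        41.2486
  5        11.25        10.0902        50.4508
  6        11.25         9.8730        59.2377
  7        11.25         9.6604        67.6230
  8     1,011.25       849.6721     6,797.3770
  Σ                    921.9255     7,080.1036
Price P = Σ PV = 921.9255.
Macaulay duration = Σ(t·PV) / P = 7,080.1036 / 921.9255 = 7.67969 half-year periods.
In years: 7.67969 / 2 = 3.83985 years.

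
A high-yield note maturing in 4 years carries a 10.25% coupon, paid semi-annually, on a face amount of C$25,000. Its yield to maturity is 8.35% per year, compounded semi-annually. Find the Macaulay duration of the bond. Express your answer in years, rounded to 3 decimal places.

Periodic yield y = 0.04175. Discount each cash flow and weight by its period:
  t   CF        PV=CF/(1+0.04175)^t    t·PV
  1     1,281.25     1,229.9016     1,229.9016
  2     1,281.25     1,180.6111     2,361.2222
  3     1,281.25     1,133.2960     3,399.8880
  4     1,281.25     1,087.8771     4,351.5085
  5     1,281.25     1,044.2785     5,221.3925
  6     1,281.25     1,002.4272     6,014.5629
  7     1,281.25       962.2531     6,735.7716
  8    26,281.25    18,946.8905   151,575.1237
  Σ                 26,587.5350   180,889.3710
Price P = Σ PV = 26,587.5350.
Macaulay duration = Σ(t·PV) / P = 180,889.3710 / 26,587.5350 = 6.80354 half-year periods.
In years: 6.80354 / 2 = 3.40177 years.

3.402 years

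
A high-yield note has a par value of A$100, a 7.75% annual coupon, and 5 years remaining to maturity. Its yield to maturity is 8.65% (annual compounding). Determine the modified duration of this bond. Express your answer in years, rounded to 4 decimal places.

Periodic yield y = 0.0865. First find Macaulay duration:
  t   CF        PV=CF/(1+0.0865)^t    t·PV
  1         7.75         7.1330         7.1330
  2         7.75         6.5651        13.1302
  3         7.75         6.0424        18.1273
  4         7.75         5.5614        22.2455
  5       107.75        71.1654       355.8268
  Σ                     96.4673       416.4629
P = 96.4673; Macaulay duration = 416.4629 / 96.4673 = 4.31714 years.
Modified duration = D_Mac / (1 + y) = 4.31714 / 1.0865 = 3.97344 years.

3.9734 years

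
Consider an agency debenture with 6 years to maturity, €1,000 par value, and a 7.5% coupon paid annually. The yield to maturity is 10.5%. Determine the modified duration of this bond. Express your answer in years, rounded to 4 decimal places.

Periodic yield y = 0.105. First find Macaulay duration:
  t   CF        PV=CF/(1+0.105)^t    t·PV
  1        75.00        67.8733        67.8733
  2        75.00        61.4238       122.8476
  3        75.00        55.5872       166.7615
  4        75.00        50.3051       201.2205
  5        75.00        45.5250       227.6250
  6     1,075.00       590.5203     3,543.1215
  Σ                    871.2346     4,329.4493
P = 871.2346; Macaulay duration = 4,329.4493 / 871.2346 = 4.96933 years.
Modified duration = D_Mac / (1 + y) = 4.96933 / 1.105 = 4.49713 years.

4.4971 years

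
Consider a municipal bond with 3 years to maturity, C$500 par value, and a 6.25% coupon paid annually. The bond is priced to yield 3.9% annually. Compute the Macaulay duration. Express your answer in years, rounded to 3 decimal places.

Periodic yield y = 0.039. Discount each cash flow and weight by its year:
  t   CF        PV=CF/(1+0.039)^t    t·PV
  1        31.25        30.0770        30.0770
  2        31.25        28.9480        57.8960
  3       531.25       473.6443     1,420.9329
  Σ                    532.6693     1,508.9059
Price P = Σ PV = 532.6693.
Macaulay duration = Σ(t·PV) / P = 1,508.9059 / 532.6693 = 2.83273 years.

2.833 years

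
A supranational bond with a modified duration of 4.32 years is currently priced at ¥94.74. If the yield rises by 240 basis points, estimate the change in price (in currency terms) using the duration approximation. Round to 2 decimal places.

Duration approximation: ΔP/P ≈ -D_mod · Δy = -4.32 × (+0.024) = -0.103680.
ΔP ≈ 94.74 × (-0.103680) = -9.8226432.

-¥9.82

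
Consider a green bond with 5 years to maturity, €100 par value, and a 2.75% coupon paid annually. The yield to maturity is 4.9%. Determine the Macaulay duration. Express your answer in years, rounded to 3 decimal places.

4.724 years

Periodic yield y = 0.049. Discount each cash flow and weight by its year:
  t   CF        PV=CF/(1+0.049)^t    t·PV
  1         2.75         2.6215         2.6215
  2         2.75         2.4991         4.9982
  3         2.75         2.3824         7.1471
  4         2.75         2.2711         9.0843
  5       102.75        80.8918       404.4589
  Σ                     90.6658       428.3100
Price P = Σ PV = 90.6658.
Macaulay duration = Σ(t·PV) / P = 428.3100 / 90.6658 = 4.72405 years.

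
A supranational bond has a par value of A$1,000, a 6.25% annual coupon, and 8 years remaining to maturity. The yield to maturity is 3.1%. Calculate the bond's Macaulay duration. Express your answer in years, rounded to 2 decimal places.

Periodic yield y = 0.031. Discount each cash flow and weight by its year:
  t   CF        PV=CF/(1+0.031)^t    t·PV
  1        62.50        60.6208        60.6208
  2        62.50        58.7980       117.5960
  3        62.50        57.0301       171.0903
  4        62.50        55.3153       221.2612
  5        62.50        53.6521       268.2605
  6        62.50        52.0389       312.2333
  7        62.50        50.4742       353.3193
  8     1,062.50       832.2611     6,658.0891
  Σ                  1,220.1905     8,162.4706
Price P = Σ PV = 1,220.1905.
Macaulay duration = Σ(t·PV) / P = 8,162.4706 / 1,220.1905 = 6.68951 years.

6.69 years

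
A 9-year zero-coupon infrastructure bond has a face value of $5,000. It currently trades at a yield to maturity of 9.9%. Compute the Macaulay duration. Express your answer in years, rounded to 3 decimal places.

9.000 years

A zero-coupon bond has a single cash flow at maturity, so its Macaulay duration equals its maturity: 9 years.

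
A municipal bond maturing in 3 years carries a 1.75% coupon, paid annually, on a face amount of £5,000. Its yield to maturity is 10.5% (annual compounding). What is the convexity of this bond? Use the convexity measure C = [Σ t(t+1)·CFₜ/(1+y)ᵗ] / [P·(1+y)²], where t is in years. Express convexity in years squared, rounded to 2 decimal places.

With y = 0.105:
  t   CF        PV=CF/(1+0.105)^t    t·PV        t(t+1)·PV
  1        87.50        79.1855        79.1855         158.3710
  2        87.50        71.6611       143.3222         429.9666
  3     5,087.50     3,770.6619    11,311.9856      45,247.9423
  Σ                  3,921.5085    11,534.4933      45,836.2800
P = 3,921.5085.
Convexity = Σ t(t+1)·PV / [P·(1+y)²] = 45,836.2800 / (3,921.5085 × 1.221025) = 9.57264.

9.57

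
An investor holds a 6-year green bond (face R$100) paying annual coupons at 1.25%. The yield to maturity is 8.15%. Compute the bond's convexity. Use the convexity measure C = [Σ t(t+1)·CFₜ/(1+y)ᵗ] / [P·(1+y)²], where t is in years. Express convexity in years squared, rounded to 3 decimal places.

With y = 0.0815:
  t   CF        PV=CF/(1+0.0815)^t    t·PV        t(t+1)·PV
  1         1.25         1.1558         1.1558           2.3116
  2         1.25         1.0687         2.1374           6.4122
  3         1.25         0.9882         2.9645          11.8580
  4         1.25         0.9137         3.6548          18.2740
  5         1.25         0.8448         4.2242          25.3454
  6       101.25        63.2755       379.6533       2,657.5729
  Σ                     68.2468       393.7900       2,721.7741
P = 68.2468.
Convexity = Σ t(t+1)·PV / [P·(1+y)²] = 2,721.7741 / (68.2468 × 1.169642) = 34.09706.

34.097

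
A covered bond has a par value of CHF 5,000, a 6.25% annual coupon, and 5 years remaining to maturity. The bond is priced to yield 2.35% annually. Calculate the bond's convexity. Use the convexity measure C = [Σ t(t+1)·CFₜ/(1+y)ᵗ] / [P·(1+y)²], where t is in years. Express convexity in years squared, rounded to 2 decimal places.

With y = 0.0235:
  t   CF        PV=CF/(1+0.0235)^t    t·PV        t(t+1)·PV
  1       312.50       305.3249       305.3249         610.6497
  2       312.50       298.3145       596.6290       1,789.8869
  3       312.50       291.4650       874.3951       3,497.5806
  4       312.50       284.7729     1,139.0915       5,695.4577
  5     5,312.50     4,729.9844    23,649.9220     141,899.5319
  Σ                  5,909.8617    26,565.3625     153,493.1067
P = 5,909.8617.
Convexity = Σ t(t+1)·PV / [P·(1+y)²] = 153,493.1067 / (5,909.8617 × 1.047552) = 24.79339.

24.79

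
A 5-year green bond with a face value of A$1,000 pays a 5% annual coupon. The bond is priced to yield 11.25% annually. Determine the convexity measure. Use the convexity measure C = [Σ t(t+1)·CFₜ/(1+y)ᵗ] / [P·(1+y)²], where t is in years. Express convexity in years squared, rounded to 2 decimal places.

With y = 0.1125:
  t   CF        PV=CF/(1+0.1125)^t    t·PV        t(t+1)·PV
  1        50.00        44.9438        44.9438          89.8876
  2        50.00        40.3989        80.7979         242.3936
  3        50.00        36.3137       108.9410         435.7638
  4        50.00        32.6415       130.5659         652.8297
  5     1,050.00       616.1539     3,080.7695      18,484.6170
  Σ                    770.4518     3,446.0181      19,905.4918
P = 770.4518.
Convexity = Σ t(t+1)·PV / [P·(1+y)²] = 19,905.4918 / (770.4518 × 1.237656) = 20.87504.

20.88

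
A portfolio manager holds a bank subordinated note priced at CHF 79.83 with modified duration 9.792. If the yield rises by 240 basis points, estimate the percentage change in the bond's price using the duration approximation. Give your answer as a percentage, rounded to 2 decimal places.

-23.50%

Duration approximation: ΔP/P ≈ -D_mod · Δy = -9.792 × (+0.024) = -0.235008.
As a percentage: -23.5008%.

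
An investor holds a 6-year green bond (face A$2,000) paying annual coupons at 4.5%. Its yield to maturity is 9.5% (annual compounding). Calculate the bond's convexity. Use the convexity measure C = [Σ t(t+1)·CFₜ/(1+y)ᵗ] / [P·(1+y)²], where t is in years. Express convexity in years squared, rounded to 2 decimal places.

29.62

With y = 0.095:
  t   CF        PV=CF/(1+0.095)^t    t·PV        t(t+1)·PV
  1        90.00        82.1918        82.1918         164.3836
  2        90.00        75.0610       150.1220         450.3659
  3        90.00        68.5488       205.6465         822.5862
  4        90.00        62.6017       250.4067       1,252.0337
  5        90.00        57.1705       285.8524       1,715.1147
  6     2,090.00     1,212.4437     7,274.6620      50,922.6342
  Σ                  1,558.0175     8,248.8815      55,327.1183
P = 1,558.0175.
Convexity = Σ t(t+1)·PV / [P·(1+y)²] = 55,327.1183 / (1,558.0175 × 1.199025) = 29.61676.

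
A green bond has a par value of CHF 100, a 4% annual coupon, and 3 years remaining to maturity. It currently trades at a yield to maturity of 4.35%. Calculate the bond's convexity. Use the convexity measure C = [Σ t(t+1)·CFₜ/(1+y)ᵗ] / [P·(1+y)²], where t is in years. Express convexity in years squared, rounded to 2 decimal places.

10.46

With y = 0.0435:
  t   CF        PV=CF/(1+0.0435)^t    t·PV        t(t+1)·PV
  1         4.00         3.8333         3.8333           7.6665
  2         4.00         3.6735         7.3469          22.0407
  3       104.00        91.5284       274.5853       1,098.3411
  Σ                     99.0351       285.7654       1,128.0483
P = 99.0351.
Convexity = Σ t(t+1)·PV / [P·(1+y)²] = 1,128.0483 / (99.0351 × 1.088892) = 10.46053.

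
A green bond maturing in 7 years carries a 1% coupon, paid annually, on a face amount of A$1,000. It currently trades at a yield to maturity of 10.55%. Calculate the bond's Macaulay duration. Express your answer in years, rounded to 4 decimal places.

Periodic yield y = 0.1055. Discount each cash flow and weight by its year:
  t   CF        PV=CF/(1+0.1055)^t    t·PV
  1        10.00         9.0457         9.0457
  2        10.00         8.1824        16.3649
  3        10.00         7.4016        22.2047
  4        10.00         6.6952        26.7809
  5        10.00         6.0563        30.2814
  6        10.00         5.4783        32.8699
  7     1,010.00       500.5070     3,503.5489
  Σ                    543.3665     3,641.0964
Price P = Σ PV = 543.3665.
Macaulay duration = Σ(t·PV) / P = 3,641.0964 / 543.3665 = 6.70100 years.

6.7010 years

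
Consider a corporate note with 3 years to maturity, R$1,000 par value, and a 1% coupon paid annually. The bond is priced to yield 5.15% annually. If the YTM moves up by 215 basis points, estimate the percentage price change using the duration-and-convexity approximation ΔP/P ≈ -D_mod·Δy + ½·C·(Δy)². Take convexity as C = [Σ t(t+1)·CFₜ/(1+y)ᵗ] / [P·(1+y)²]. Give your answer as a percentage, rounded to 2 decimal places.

With y = 0.0515:
  t   CF        PV=CF/(1+0.0515)^t    t·PV        t(t+1)·PV
  1        10.00         9.5102         9.5102          19.0204
  2        10.00         9.0444        18.0889          54.2666
  3     1,010.00       868.7474     2,606.2423      10,424.9694
  Σ                    887.3021     2,633.8414      10,498.2565
P = 887.3021; D_Mac = 2.96837 yrs; D_mod = 2.82299 yrs; C = 10.70107.
Duration effect: -2.82299 × (+0.0215) = -0.060694
Convexity effect: 0.5 × 10.70107 × (0.0215)² = +0.0024733
ΔP/P ≈ -0.060694 + 0.0024733 = -0.058221 = -5.8221%.

-5.82%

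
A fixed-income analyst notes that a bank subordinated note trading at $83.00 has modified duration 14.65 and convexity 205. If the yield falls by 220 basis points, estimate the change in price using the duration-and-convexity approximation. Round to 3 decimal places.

Duration effect: -D_mod·Δy = -14.65 × (-0.022) = +0.322300
Convexity effect: ½·C·(Δy)² = 0.5 × 205 × (-0.022)² = +0.0496100
ΔP/P ≈ +0.322300 + 0.0496100 = +0.371910
ΔP ≈ 83.00 × (+0.371910) = +30.86853.

+$30.869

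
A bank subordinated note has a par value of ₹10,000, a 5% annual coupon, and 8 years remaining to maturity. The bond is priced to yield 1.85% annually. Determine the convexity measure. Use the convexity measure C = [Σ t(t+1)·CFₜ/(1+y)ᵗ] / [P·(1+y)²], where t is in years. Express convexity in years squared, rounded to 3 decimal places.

With y = 0.0185:
  t   CF        PV=CF/(1+0.0185)^t    t·PV        t(t+1)·PV
  1       500.00       490.9180       490.9180         981.8360
  2       500.00       482.0010       964.0020       2,892.0060
  3       500.00       473.2459     1,419.7378       5,678.9514
  4       500.00       464.6499     1,858.5997       9,292.9985
  5       500.00       456.2100     2,281.0502      13,686.3012
  6       500.00       447.9235     2,687.5407      18,812.7851
  7       500.00       439.7874     3,078.5117      24,628.0937
  8    10,500.00     9,067.7812    72,542.2496     652,880.2465
  Σ                 12,322.5170    85,322.6098     728,853.2184
P = 12,322.5170.
Convexity = Σ t(t+1)·PV / [P·(1+y)²] = 728,853.2184 / (12,322.5170 × 1.037342) = 57.01887.

57.019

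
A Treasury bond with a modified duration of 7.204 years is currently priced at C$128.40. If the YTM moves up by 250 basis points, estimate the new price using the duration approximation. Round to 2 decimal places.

Duration approximation: ΔP/P ≈ -D_mod · Δy = -7.204 × (+0.025) = -0.180100.
New price ≈ 128.40 × (1 - 0.180100) = 105.27516.

C$105.28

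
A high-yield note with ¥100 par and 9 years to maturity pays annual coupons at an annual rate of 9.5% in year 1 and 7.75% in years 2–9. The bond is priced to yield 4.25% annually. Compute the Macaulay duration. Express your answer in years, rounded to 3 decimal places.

6.982 years

Periodic yield y = 0.0425. Discount each cash flow and weight by its year:
  t   CF        PV=CF/(1+0.0425)^t    t·PV
  1         9.50         9.1127         9.1127
  2         7.75         7.1310        14.2620
  3         7.75         6.8403        20.5208
  4         7.75         6.5614        26.2457
  5         7.75         6.2939        31.4696
  6         7.75         6.0373        36.2240
  7         7.75         5.7912        40.5385
  8         7.75         5.5551        44.4409
  9       107.75        74.0854       666.7687
  Σ                    127.4084       889.5829
Price P = Σ PV = 127.4084.
Macaulay duration = Σ(t·PV) / P = 889.5829 / 127.4084 = 6.98214 years.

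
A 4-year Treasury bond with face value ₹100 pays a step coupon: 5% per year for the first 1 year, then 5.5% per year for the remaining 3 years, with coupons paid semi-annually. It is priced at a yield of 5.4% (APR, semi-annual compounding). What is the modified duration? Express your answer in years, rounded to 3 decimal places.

3.563 years

Periodic yield y = 0.027. First find Macaulay duration:
  t   CF        PV=CF/(1+0.027)^t    t·PV
  1         2.50         2.4343         2.4343
  2         2.50         2.3703         4.7406
  3         2.75         2.5388         7.6163
  4         2.75         2.4720         9.8881
  5         2.75         2.4070        12.0351
  6         2.75         2.3437        14.0625
  7         2.75         2.2821        15.9749
  8       102.75        83.0268       664.2144
  Σ                     99.8750       730.9660
P = 99.8750; Macaulay duration = 730.9660 / 99.8750 = 7.31881 half-year periods = 3.65940 years.
Modified duration = D_Mac / (1 + y) = 3.65940 / 1.027 = 3.56320 years.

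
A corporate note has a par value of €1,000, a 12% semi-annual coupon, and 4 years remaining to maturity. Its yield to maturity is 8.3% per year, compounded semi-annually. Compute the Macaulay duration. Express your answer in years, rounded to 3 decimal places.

3.337 years

Periodic yield y = 0.0415. Discount each cash flow and weight by its period:
  t   CF        PV=CF/(1+0.0415)^t    t·PV
  1        60.00        57.6092        57.6092
  2        60.00        55.3137       110.6274
  3        60.00        53.1096       159.3289
  4        60.00        50.9934       203.9737
  5        60.00        48.9615       244.8076
  6        60.00        47.0106       282.0635
  7        60.00        45.1374       315.9616
  8     1,060.00       765.6524     6,125.2195
  Σ                  1,123.7879     7,499.5915
Price P = Σ PV = 1,123.7879.
Macaulay duration = Σ(t·PV) / P = 7,499.5915 / 1,123.7879 = 6.67349 half-year periods.
In years: 6.67349 / 2 = 3.33675 years.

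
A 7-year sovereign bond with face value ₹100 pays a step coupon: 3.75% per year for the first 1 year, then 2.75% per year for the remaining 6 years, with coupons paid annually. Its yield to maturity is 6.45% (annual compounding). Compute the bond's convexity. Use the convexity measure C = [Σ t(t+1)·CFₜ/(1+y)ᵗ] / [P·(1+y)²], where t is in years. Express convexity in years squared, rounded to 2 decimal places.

43.20

With y = 0.0645:
  t   CF        PV=CF/(1+0.0645)^t    t·PV        t(t+1)·PV
  1         3.75         3.5228         3.5228           7.0456
  2         2.75         2.4268         4.8537          14.5610
  3         2.75         2.2798         6.8394          27.3575
  4         2.75         2.1417         8.5666          42.8332
  5         2.75         2.0119        10.0595          60.3567
  6         2.75         1.8900        11.3399          79.3794
  7       102.75        66.3380       464.3658       3,714.9263
  Σ                     80.6109       509.5476       3,946.4597
P = 80.6109.
Convexity = Σ t(t+1)·PV / [P·(1+y)²] = 3,946.4597 / (80.6109 × 1.133160) = 43.20385.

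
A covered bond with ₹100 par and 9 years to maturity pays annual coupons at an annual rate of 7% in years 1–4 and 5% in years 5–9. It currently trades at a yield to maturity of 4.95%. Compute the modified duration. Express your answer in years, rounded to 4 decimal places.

Periodic yield y = 0.0495. First find Macaulay duration:
  t   CF        PV=CF/(1+0.0495)^t    t·PV
  1         7.00         6.6698         6.6698
  2         7.00         6.3553        12.7105
  3         7.00         6.0555        18.1665
  4         7.00         5.7699        23.0796
  5         5.00         3.9270        19.6349
  6         5.00         3.7418        22.4505
  7         5.00         3.5653        24.9569
  8         5.00         3.3971        27.1769
  9       105.00        67.9747       611.7723
  Σ                    107.4563       766.6180
P = 107.4563; Macaulay duration = 766.6180 / 107.4563 = 7.13423 years.
Modified duration = D_Mac / (1 + y) = 7.13423 / 1.0495 = 6.79774 years.

6.7977 years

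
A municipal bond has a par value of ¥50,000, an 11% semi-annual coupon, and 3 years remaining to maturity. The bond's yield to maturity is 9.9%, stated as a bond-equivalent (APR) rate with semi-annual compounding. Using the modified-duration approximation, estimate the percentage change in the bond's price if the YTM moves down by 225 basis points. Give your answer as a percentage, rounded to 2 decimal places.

+5.66%

Periodic yield y = 0.0495. Modified duration first:
  t   CF        PV=CF/(1+0.0495)^t    t·PV
  1     2,750.00     2,620.2954     2,620.2954
  2     2,750.00     2,496.7083     4,993.4166
  3     2,750.00     2,378.9503     7,136.8508
  4     2,750.00     2,266.7463     9,066.9853
  5     2,750.00     2,159.8345    10,799.1726
  6    52,750.00    39,475.5152   236,853.0910
  Σ                 51,398.0500   271,469.8119
P = 51,398.0500; D_Mac = 5.28171 half-year periods = 2.64086 yrs; D_mod = 2.64086/(1+0.0495) = 2.51630 yrs.
ΔP/P ≈ -D_mod · Δy = -2.51630 × (-0.0225) = +0.056617 = +5.6617%.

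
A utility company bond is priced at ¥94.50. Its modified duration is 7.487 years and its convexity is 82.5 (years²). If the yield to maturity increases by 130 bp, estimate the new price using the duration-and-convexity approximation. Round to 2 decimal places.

¥85.96

Duration effect: -D_mod·Δy = -7.487 × (+0.013) = -0.097331
Convexity effect: ½·C·(Δy)² = 0.5 × 82.5 × (0.013)² = +0.00697125
ΔP/P ≈ -0.097331 + 0.00697125 = -0.09035975
New price ≈ 94.50 × (1 - 0.09035975) = 85.961003625.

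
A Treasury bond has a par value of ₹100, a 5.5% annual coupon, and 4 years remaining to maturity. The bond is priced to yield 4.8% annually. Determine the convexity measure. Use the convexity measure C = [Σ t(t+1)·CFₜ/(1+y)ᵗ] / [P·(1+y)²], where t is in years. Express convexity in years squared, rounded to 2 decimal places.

16.41

With y = 0.048:
  t   CF        PV=CF/(1+0.048)^t    t·PV        t(t+1)·PV
  1         5.50         5.2481         5.2481          10.4962
  2         5.50         5.0077        10.0154          30.0463
  3         5.50         4.7784        14.3351          57.3403
  4       105.50        87.4596       349.8383       1,749.1914
  Σ                    102.4937       379.4369       1,847.0742
P = 102.4937.
Convexity = Σ t(t+1)·PV / [P·(1+y)²] = 1,847.0742 / (102.4937 × 1.098304) = 16.40833.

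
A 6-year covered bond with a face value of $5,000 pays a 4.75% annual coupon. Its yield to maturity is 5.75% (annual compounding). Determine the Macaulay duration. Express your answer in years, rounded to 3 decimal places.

Periodic yield y = 0.0575. Discount each cash flow and weight by its year:
  t   CF        PV=CF/(1+0.0575)^t    t·PV
  1       237.50       224.5863       224.5863
  2       237.50       212.3747       424.7495
  3       237.50       200.8272       602.4815
  4       237.50       189.9075       759.6300
  5       237.50       179.5816       897.9078
  6     5,237.50     3,744.9134    22,469.4804
  Σ                  4,752.1907    25,378.8355
Price P = Σ PV = 4,752.1907.
Macaulay duration = Σ(t·PV) / P = 25,378.8355 / 4,752.1907 = 5.34045 years.

5.340 years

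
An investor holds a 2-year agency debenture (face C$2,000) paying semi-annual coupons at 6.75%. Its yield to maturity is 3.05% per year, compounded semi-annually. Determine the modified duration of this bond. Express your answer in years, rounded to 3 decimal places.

1.879 years

Periodic yield y = 0.01525. First find Macaulay duration:
  t   CF        PV=CF/(1+0.01525)^t    t·PV
  1        67.50        66.4861        66.4861
  2        67.50        65.4874       130.9748
  3        67.50        64.5037       193.5112
  4     2,067.50     1,946.0479     7,784.1916
  Σ                  2,142.5251     8,175.1637
P = 2,142.5251; Macaulay duration = 8,175.1637 / 2,142.5251 = 3.81567 half-year periods = 1.90783 years.
Modified duration = D_Mac / (1 + y) = 1.90783 / 1.01525 = 1.87918 years.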